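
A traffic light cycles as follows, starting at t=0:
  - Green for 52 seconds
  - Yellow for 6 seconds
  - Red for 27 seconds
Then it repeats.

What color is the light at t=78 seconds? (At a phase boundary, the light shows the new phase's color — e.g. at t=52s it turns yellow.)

Cycle length = 52 + 6 + 27 = 85s
t = 78, phase_t = 78 mod 85 = 78
78 >= 58 → RED

Answer: red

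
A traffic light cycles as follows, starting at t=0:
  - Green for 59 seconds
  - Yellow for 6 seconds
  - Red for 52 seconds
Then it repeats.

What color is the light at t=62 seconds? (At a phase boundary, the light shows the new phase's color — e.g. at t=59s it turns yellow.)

Cycle length = 59 + 6 + 52 = 117s
t = 62, phase_t = 62 mod 117 = 62
59 <= 62 < 65 (yellow end) → YELLOW

Answer: yellow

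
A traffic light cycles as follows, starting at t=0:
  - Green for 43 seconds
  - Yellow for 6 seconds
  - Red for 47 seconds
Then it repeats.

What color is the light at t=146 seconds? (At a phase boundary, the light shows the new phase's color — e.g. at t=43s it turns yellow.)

Cycle length = 43 + 6 + 47 = 96s
t = 146, phase_t = 146 mod 96 = 50
50 >= 49 → RED

Answer: red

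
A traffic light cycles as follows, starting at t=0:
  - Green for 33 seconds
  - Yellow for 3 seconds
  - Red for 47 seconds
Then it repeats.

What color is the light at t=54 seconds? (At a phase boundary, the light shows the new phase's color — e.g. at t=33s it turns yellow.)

Cycle length = 33 + 3 + 47 = 83s
t = 54, phase_t = 54 mod 83 = 54
54 >= 36 → RED

Answer: red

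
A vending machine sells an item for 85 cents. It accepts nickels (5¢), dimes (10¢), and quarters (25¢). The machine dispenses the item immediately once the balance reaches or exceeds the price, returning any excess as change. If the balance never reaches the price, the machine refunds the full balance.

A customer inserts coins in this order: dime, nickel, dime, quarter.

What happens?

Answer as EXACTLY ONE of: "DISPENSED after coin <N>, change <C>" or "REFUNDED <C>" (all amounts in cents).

Price: 85¢
Coin 1 (dime, 10¢): balance = 10¢
Coin 2 (nickel, 5¢): balance = 15¢
Coin 3 (dime, 10¢): balance = 25¢
Coin 4 (quarter, 25¢): balance = 50¢
All coins inserted, balance 50¢ < price 85¢ → REFUND 50¢

Answer: REFUNDED 50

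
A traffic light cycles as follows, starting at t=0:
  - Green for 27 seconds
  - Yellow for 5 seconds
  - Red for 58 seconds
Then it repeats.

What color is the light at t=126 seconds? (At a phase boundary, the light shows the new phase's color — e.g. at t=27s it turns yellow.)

Answer: red

Derivation:
Cycle length = 27 + 5 + 58 = 90s
t = 126, phase_t = 126 mod 90 = 36
36 >= 32 → RED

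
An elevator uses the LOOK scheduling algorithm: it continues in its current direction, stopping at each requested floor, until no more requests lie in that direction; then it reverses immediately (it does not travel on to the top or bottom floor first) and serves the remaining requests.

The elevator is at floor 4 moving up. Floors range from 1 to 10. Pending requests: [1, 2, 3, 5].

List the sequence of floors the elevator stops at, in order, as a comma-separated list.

Answer: 5, 3, 2, 1

Derivation:
Current: 4, moving UP
Serve above first (ascending): [5]
Then reverse, serve below (descending): [3, 2, 1]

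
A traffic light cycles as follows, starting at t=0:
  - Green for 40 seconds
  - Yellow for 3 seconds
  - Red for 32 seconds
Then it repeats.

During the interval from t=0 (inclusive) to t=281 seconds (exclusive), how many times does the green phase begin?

Answer: 4

Derivation:
Cycle = 40+3+32 = 75s
green phase starts at t = k*75 + 0 for k=0,1,2,...
Need k*75+0 < 281 → k < 3.747
k ∈ {0, ..., 3} → 4 starts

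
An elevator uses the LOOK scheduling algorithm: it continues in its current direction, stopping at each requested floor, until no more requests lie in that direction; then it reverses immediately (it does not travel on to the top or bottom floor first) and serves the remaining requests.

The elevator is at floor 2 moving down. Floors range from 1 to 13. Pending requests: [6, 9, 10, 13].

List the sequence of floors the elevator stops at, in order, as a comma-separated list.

Current: 2, moving DOWN
Serve below first (descending): []
Then reverse, serve above (ascending): [6, 9, 10, 13]

Answer: 6, 9, 10, 13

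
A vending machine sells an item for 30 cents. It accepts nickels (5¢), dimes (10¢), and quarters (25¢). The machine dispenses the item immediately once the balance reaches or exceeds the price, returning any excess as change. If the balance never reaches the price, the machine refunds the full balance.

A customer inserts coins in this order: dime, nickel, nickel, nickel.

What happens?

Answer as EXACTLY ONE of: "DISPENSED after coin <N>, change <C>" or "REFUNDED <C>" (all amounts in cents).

Price: 30¢
Coin 1 (dime, 10¢): balance = 10¢
Coin 2 (nickel, 5¢): balance = 15¢
Coin 3 (nickel, 5¢): balance = 20¢
Coin 4 (nickel, 5¢): balance = 25¢
All coins inserted, balance 25¢ < price 30¢ → REFUND 25¢

Answer: REFUNDED 25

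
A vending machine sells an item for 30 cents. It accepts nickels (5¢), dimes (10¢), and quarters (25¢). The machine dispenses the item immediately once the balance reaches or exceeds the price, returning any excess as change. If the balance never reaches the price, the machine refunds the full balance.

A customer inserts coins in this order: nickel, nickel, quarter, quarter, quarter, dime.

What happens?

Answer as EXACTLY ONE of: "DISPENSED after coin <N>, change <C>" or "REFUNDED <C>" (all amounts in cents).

Answer: DISPENSED after coin 3, change 5

Derivation:
Price: 30¢
Coin 1 (nickel, 5¢): balance = 5¢
Coin 2 (nickel, 5¢): balance = 10¢
Coin 3 (quarter, 25¢): balance = 35¢
  → balance >= price → DISPENSE, change = 35 - 30 = 5¢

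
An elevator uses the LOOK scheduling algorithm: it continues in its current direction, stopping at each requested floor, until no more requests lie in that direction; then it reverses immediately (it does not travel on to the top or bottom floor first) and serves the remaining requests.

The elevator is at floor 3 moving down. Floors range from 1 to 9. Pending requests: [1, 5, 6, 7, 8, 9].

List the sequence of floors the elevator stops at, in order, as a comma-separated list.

Answer: 1, 5, 6, 7, 8, 9

Derivation:
Current: 3, moving DOWN
Serve below first (descending): [1]
Then reverse, serve above (ascending): [5, 6, 7, 8, 9]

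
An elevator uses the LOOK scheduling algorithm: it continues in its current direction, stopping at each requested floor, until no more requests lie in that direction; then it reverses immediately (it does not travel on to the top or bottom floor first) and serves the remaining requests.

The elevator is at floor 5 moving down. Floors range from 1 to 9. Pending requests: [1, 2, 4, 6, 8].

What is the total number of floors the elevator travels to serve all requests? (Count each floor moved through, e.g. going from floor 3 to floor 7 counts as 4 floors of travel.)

Answer: 11

Derivation:
Start at floor 5 moving down, LOOK stop order: [4, 2, 1, 6, 8]
  5 → 4: |4-5| = 1, total = 1
  4 → 2: |2-4| = 2, total = 3
  2 → 1: |1-2| = 1, total = 4
  1 → 6: |6-1| = 5, total = 9
  6 → 8: |8-6| = 2, total = 11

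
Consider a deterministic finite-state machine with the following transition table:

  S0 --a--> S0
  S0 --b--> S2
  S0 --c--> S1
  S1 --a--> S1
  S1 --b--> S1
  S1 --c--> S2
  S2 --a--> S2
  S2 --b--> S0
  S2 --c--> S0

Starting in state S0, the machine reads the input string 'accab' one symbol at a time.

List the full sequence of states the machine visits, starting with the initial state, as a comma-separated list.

Answer: S0, S0, S1, S2, S2, S0

Derivation:
Start: S0
  read 'a': S0 --a--> S0
  read 'c': S0 --c--> S1
  read 'c': S1 --c--> S2
  read 'a': S2 --a--> S2
  read 'b': S2 --b--> S0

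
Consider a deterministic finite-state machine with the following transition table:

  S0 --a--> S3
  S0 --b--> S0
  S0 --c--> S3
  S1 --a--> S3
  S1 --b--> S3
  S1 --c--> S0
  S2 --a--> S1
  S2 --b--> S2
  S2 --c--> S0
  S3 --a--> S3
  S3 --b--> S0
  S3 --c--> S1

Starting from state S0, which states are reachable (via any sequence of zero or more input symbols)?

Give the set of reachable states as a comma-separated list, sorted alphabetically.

Answer: S0, S1, S3

Derivation:
BFS from S0:
  visit S0: S0--a-->S3 (new), S0--b-->S0 (seen), S0--c-->S3 (seen)
  visit S3: S3--a-->S3 (seen), S3--b-->S0 (seen), S3--c-->S1 (new)
  visit S1: S1--a-->S3 (seen), S1--b-->S3 (seen), S1--c-->S0 (seen)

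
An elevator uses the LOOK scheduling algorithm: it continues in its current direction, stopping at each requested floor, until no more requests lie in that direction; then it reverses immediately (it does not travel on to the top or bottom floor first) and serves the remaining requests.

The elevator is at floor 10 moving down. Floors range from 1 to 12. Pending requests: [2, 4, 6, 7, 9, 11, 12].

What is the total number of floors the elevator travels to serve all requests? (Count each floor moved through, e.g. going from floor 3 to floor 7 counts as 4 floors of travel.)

Start at floor 10 moving down, LOOK stop order: [9, 7, 6, 4, 2, 11, 12]
  10 → 9: |9-10| = 1, total = 1
  9 → 7: |7-9| = 2, total = 3
  7 → 6: |6-7| = 1, total = 4
  6 → 4: |4-6| = 2, total = 6
  4 → 2: |2-4| = 2, total = 8
  2 → 11: |11-2| = 9, total = 17
  11 → 12: |12-11| = 1, total = 18

Answer: 18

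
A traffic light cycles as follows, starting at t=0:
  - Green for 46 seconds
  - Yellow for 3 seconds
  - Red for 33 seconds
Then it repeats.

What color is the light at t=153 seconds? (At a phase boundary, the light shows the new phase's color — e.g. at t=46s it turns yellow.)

Cycle length = 46 + 3 + 33 = 82s
t = 153, phase_t = 153 mod 82 = 71
71 >= 49 → RED

Answer: red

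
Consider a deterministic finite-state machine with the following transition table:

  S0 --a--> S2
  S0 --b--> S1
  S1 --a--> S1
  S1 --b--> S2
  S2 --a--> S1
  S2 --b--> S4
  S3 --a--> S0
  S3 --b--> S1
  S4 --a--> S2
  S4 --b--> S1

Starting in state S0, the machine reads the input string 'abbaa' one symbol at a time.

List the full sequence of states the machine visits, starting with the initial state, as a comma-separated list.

Answer: S0, S2, S4, S1, S1, S1

Derivation:
Start: S0
  read 'a': S0 --a--> S2
  read 'b': S2 --b--> S4
  read 'b': S4 --b--> S1
  read 'a': S1 --a--> S1
  read 'a': S1 --a--> S1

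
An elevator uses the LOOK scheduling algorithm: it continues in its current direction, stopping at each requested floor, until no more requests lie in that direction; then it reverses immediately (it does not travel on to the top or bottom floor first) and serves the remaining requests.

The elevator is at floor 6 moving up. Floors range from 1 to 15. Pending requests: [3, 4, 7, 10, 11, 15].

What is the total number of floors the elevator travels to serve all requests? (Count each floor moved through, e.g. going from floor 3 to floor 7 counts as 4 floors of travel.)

Answer: 21

Derivation:
Start at floor 6 moving up, LOOK stop order: [7, 10, 11, 15, 4, 3]
  6 → 7: |7-6| = 1, total = 1
  7 → 10: |10-7| = 3, total = 4
  10 → 11: |11-10| = 1, total = 5
  11 → 15: |15-11| = 4, total = 9
  15 → 4: |4-15| = 11, total = 20
  4 → 3: |3-4| = 1, total = 21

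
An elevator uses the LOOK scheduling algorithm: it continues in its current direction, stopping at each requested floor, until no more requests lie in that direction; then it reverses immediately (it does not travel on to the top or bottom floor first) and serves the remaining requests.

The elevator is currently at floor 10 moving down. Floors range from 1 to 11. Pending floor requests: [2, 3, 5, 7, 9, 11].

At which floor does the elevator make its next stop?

Answer: 9

Derivation:
Current floor: 10, direction: down
Requests above: [11]
Requests below: [2, 3, 5, 7, 9]
Moving down and requests lie below → nearest below is max([2, 3, 5, 7, 9]) = 9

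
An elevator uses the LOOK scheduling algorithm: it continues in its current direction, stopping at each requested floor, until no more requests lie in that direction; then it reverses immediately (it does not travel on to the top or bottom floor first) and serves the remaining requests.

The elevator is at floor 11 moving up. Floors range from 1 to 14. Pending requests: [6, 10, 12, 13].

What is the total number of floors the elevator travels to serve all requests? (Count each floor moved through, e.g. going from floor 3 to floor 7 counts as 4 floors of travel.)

Answer: 9

Derivation:
Start at floor 11 moving up, LOOK stop order: [12, 13, 10, 6]
  11 → 12: |12-11| = 1, total = 1
  12 → 13: |13-12| = 1, total = 2
  13 → 10: |10-13| = 3, total = 5
  10 → 6: |6-10| = 4, total = 9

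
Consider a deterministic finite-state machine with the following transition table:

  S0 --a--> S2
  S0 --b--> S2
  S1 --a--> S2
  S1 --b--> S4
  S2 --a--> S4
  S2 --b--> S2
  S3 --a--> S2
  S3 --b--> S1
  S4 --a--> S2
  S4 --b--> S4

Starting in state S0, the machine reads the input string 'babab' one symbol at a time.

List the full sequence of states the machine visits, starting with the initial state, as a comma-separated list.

Answer: S0, S2, S4, S4, S2, S2

Derivation:
Start: S0
  read 'b': S0 --b--> S2
  read 'a': S2 --a--> S4
  read 'b': S4 --b--> S4
  read 'a': S4 --a--> S2
  read 'b': S2 --b--> S2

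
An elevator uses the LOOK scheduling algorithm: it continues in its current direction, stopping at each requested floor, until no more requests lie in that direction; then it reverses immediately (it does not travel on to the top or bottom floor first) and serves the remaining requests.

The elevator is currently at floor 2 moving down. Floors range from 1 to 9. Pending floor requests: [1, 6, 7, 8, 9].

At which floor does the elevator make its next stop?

Current floor: 2, direction: down
Requests above: [6, 7, 8, 9]
Requests below: [1]
Moving down and requests lie below → nearest below is max([1]) = 1

Answer: 1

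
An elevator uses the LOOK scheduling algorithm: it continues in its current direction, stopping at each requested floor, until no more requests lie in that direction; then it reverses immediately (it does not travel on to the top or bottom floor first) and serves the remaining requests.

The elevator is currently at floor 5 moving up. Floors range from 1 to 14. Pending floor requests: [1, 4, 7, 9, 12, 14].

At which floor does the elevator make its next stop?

Answer: 7

Derivation:
Current floor: 5, direction: up
Requests above: [7, 9, 12, 14]
Requests below: [1, 4]
Moving up and requests lie above → nearest above is min([7, 9, 12, 14]) = 7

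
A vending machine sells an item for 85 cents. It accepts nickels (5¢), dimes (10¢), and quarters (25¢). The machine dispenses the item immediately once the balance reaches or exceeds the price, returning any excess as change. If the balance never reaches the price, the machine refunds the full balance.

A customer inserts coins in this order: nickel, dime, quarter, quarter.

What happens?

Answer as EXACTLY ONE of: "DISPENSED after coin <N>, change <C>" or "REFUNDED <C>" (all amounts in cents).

Answer: REFUNDED 65

Derivation:
Price: 85¢
Coin 1 (nickel, 5¢): balance = 5¢
Coin 2 (dime, 10¢): balance = 15¢
Coin 3 (quarter, 25¢): balance = 40¢
Coin 4 (quarter, 25¢): balance = 65¢
All coins inserted, balance 65¢ < price 85¢ → REFUND 65¢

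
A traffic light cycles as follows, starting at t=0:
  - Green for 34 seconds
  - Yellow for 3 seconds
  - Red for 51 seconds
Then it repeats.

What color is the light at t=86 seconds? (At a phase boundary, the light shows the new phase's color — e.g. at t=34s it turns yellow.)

Cycle length = 34 + 3 + 51 = 88s
t = 86, phase_t = 86 mod 88 = 86
86 >= 37 → RED

Answer: red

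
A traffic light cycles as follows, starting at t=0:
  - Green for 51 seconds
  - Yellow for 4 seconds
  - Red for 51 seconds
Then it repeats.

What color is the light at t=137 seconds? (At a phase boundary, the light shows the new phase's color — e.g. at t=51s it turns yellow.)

Cycle length = 51 + 4 + 51 = 106s
t = 137, phase_t = 137 mod 106 = 31
31 < 51 (green end) → GREEN

Answer: green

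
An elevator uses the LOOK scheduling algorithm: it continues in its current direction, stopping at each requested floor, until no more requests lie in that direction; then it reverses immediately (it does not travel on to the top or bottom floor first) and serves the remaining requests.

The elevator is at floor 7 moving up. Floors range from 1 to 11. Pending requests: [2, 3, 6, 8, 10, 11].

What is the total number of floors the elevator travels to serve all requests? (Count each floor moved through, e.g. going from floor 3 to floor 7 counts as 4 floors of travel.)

Answer: 13

Derivation:
Start at floor 7 moving up, LOOK stop order: [8, 10, 11, 6, 3, 2]
  7 → 8: |8-7| = 1, total = 1
  8 → 10: |10-8| = 2, total = 3
  10 → 11: |11-10| = 1, total = 4
  11 → 6: |6-11| = 5, total = 9
  6 → 3: |3-6| = 3, total = 12
  3 → 2: |2-3| = 1, total = 13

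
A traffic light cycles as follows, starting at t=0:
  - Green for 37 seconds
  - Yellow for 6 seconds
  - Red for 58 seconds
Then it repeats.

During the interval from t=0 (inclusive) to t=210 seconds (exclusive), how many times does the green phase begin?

Answer: 3

Derivation:
Cycle = 37+6+58 = 101s
green phase starts at t = k*101 + 0 for k=0,1,2,...
Need k*101+0 < 210 → k < 2.079
k ∈ {0, ..., 2} → 3 starts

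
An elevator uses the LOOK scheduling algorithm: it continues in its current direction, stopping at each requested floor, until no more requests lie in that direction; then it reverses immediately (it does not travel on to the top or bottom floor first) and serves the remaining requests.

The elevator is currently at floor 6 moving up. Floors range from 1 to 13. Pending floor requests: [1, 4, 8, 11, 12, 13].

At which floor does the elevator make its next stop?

Answer: 8

Derivation:
Current floor: 6, direction: up
Requests above: [8, 11, 12, 13]
Requests below: [1, 4]
Moving up and requests lie above → nearest above is min([8, 11, 12, 13]) = 8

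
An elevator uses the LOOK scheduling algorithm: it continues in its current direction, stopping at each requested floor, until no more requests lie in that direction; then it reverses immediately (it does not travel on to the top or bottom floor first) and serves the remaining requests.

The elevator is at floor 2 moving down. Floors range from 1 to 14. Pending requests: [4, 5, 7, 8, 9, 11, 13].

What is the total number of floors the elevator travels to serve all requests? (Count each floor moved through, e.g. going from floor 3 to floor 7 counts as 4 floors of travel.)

Start at floor 2 moving down, LOOK stop order: [4, 5, 7, 8, 9, 11, 13]
  2 → 4: |4-2| = 2, total = 2
  4 → 5: |5-4| = 1, total = 3
  5 → 7: |7-5| = 2, total = 5
  7 → 8: |8-7| = 1, total = 6
  8 → 9: |9-8| = 1, total = 7
  9 → 11: |11-9| = 2, total = 9
  11 → 13: |13-11| = 2, total = 11

Answer: 11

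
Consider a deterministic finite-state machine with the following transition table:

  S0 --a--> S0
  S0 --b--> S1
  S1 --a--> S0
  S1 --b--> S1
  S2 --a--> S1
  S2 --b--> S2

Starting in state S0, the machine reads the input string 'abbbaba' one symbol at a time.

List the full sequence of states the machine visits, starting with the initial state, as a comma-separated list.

Answer: S0, S0, S1, S1, S1, S0, S1, S0

Derivation:
Start: S0
  read 'a': S0 --a--> S0
  read 'b': S0 --b--> S1
  read 'b': S1 --b--> S1
  read 'b': S1 --b--> S1
  read 'a': S1 --a--> S0
  read 'b': S0 --b--> S1
  read 'a': S1 --a--> S0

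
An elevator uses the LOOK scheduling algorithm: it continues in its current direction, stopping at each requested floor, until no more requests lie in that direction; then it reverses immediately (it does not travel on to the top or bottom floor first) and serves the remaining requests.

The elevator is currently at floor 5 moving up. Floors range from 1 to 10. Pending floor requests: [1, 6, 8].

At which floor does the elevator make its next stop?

Current floor: 5, direction: up
Requests above: [6, 8]
Requests below: [1]
Moving up and requests lie above → nearest above is min([6, 8]) = 6

Answer: 6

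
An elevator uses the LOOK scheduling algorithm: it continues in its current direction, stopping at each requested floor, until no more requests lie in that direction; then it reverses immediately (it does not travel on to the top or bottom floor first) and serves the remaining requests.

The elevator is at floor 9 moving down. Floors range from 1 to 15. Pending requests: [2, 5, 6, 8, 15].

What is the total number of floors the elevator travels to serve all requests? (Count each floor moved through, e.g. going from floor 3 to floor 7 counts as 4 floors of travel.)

Answer: 20

Derivation:
Start at floor 9 moving down, LOOK stop order: [8, 6, 5, 2, 15]
  9 → 8: |8-9| = 1, total = 1
  8 → 6: |6-8| = 2, total = 3
  6 → 5: |5-6| = 1, total = 4
  5 → 2: |2-5| = 3, total = 7
  2 → 15: |15-2| = 13, total = 20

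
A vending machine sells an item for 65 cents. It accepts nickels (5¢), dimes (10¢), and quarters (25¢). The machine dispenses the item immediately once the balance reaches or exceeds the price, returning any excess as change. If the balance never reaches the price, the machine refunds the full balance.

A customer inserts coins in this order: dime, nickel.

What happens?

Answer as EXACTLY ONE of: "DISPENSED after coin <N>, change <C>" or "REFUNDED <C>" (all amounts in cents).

Answer: REFUNDED 15

Derivation:
Price: 65¢
Coin 1 (dime, 10¢): balance = 10¢
Coin 2 (nickel, 5¢): balance = 15¢
All coins inserted, balance 15¢ < price 65¢ → REFUND 15¢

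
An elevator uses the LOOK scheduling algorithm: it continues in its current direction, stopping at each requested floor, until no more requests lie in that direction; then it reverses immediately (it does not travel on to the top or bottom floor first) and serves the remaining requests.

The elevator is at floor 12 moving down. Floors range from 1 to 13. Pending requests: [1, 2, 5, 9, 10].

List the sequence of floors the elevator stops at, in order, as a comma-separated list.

Answer: 10, 9, 5, 2, 1

Derivation:
Current: 12, moving DOWN
Serve below first (descending): [10, 9, 5, 2, 1]
Then reverse, serve above (ascending): []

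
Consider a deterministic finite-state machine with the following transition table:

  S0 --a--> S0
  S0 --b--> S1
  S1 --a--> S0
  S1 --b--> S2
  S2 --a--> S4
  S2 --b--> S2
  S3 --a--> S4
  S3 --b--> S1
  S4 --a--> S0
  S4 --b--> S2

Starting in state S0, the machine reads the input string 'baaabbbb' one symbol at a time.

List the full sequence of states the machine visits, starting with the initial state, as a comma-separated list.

Start: S0
  read 'b': S0 --b--> S1
  read 'a': S1 --a--> S0
  read 'a': S0 --a--> S0
  read 'a': S0 --a--> S0
  read 'b': S0 --b--> S1
  read 'b': S1 --b--> S2
  read 'b': S2 --b--> S2
  read 'b': S2 --b--> S2

Answer: S0, S1, S0, S0, S0, S1, S2, S2, S2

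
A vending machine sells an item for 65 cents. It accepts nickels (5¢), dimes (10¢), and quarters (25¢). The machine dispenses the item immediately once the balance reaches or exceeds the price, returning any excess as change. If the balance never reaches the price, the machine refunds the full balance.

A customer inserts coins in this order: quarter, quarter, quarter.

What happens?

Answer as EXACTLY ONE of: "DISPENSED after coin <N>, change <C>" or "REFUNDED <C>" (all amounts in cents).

Answer: DISPENSED after coin 3, change 10

Derivation:
Price: 65¢
Coin 1 (quarter, 25¢): balance = 25¢
Coin 2 (quarter, 25¢): balance = 50¢
Coin 3 (quarter, 25¢): balance = 75¢
  → balance >= price → DISPENSE, change = 75 - 65 = 10¢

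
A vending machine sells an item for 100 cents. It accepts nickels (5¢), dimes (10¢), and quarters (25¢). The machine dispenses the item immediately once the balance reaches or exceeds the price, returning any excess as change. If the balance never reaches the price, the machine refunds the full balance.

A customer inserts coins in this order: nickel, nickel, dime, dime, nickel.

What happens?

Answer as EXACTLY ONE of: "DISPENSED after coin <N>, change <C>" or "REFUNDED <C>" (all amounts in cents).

Price: 100¢
Coin 1 (nickel, 5¢): balance = 5¢
Coin 2 (nickel, 5¢): balance = 10¢
Coin 3 (dime, 10¢): balance = 20¢
Coin 4 (dime, 10¢): balance = 30¢
Coin 5 (nickel, 5¢): balance = 35¢
All coins inserted, balance 35¢ < price 100¢ → REFUND 35¢

Answer: REFUNDED 35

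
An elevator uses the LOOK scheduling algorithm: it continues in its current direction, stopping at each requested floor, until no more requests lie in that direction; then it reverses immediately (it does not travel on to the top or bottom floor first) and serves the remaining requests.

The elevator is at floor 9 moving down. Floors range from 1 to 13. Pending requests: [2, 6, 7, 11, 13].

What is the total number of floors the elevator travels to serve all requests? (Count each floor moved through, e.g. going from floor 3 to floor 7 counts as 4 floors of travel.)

Answer: 18

Derivation:
Start at floor 9 moving down, LOOK stop order: [7, 6, 2, 11, 13]
  9 → 7: |7-9| = 2, total = 2
  7 → 6: |6-7| = 1, total = 3
  6 → 2: |2-6| = 4, total = 7
  2 → 11: |11-2| = 9, total = 16
  11 → 13: |13-11| = 2, total = 18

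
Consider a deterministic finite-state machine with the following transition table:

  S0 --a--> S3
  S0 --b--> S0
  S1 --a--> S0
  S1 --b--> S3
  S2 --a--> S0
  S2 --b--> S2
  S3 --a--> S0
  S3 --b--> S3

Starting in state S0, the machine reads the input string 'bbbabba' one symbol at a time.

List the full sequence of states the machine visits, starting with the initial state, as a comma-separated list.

Answer: S0, S0, S0, S0, S3, S3, S3, S0

Derivation:
Start: S0
  read 'b': S0 --b--> S0
  read 'b': S0 --b--> S0
  read 'b': S0 --b--> S0
  read 'a': S0 --a--> S3
  read 'b': S3 --b--> S3
  read 'b': S3 --b--> S3
  read 'a': S3 --a--> S0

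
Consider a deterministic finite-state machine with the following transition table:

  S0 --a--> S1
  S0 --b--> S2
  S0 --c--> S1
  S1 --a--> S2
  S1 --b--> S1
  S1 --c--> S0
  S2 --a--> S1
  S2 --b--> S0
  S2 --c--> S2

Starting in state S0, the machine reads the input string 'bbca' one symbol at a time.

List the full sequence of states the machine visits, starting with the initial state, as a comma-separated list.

Start: S0
  read 'b': S0 --b--> S2
  read 'b': S2 --b--> S0
  read 'c': S0 --c--> S1
  read 'a': S1 --a--> S2

Answer: S0, S2, S0, S1, S2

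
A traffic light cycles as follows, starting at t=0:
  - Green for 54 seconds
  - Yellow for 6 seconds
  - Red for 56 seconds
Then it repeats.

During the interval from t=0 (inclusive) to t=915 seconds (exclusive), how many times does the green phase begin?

Cycle = 54+6+56 = 116s
green phase starts at t = k*116 + 0 for k=0,1,2,...
Need k*116+0 < 915 → k < 7.888
k ∈ {0, ..., 7} → 8 starts

Answer: 8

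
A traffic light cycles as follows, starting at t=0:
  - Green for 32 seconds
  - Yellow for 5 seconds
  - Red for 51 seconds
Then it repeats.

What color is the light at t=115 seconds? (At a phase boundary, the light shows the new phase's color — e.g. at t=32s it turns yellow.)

Cycle length = 32 + 5 + 51 = 88s
t = 115, phase_t = 115 mod 88 = 27
27 < 32 (green end) → GREEN

Answer: green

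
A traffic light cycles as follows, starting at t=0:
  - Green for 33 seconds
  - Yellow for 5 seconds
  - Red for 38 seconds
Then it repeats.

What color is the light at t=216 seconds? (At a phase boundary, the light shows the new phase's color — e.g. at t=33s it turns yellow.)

Cycle length = 33 + 5 + 38 = 76s
t = 216, phase_t = 216 mod 76 = 64
64 >= 38 → RED

Answer: red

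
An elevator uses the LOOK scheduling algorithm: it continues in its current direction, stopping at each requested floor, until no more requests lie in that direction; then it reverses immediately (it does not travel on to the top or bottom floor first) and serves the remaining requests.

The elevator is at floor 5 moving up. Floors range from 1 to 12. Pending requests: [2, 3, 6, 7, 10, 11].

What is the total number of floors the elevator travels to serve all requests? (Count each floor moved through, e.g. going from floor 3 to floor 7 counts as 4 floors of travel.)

Answer: 15

Derivation:
Start at floor 5 moving up, LOOK stop order: [6, 7, 10, 11, 3, 2]
  5 → 6: |6-5| = 1, total = 1
  6 → 7: |7-6| = 1, total = 2
  7 → 10: |10-7| = 3, total = 5
  10 → 11: |11-10| = 1, total = 6
  11 → 3: |3-11| = 8, total = 14
  3 → 2: |2-3| = 1, total = 15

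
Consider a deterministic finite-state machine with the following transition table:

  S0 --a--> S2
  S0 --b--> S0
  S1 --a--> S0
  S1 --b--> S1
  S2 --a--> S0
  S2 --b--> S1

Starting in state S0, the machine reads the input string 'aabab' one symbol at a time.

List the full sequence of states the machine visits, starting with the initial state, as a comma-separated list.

Start: S0
  read 'a': S0 --a--> S2
  read 'a': S2 --a--> S0
  read 'b': S0 --b--> S0
  read 'a': S0 --a--> S2
  read 'b': S2 --b--> S1

Answer: S0, S2, S0, S0, S2, S1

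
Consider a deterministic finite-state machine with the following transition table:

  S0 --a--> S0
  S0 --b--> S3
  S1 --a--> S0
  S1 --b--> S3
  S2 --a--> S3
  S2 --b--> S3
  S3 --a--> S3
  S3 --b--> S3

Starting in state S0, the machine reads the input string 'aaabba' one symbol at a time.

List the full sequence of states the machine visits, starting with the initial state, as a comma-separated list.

Start: S0
  read 'a': S0 --a--> S0
  read 'a': S0 --a--> S0
  read 'a': S0 --a--> S0
  read 'b': S0 --b--> S3
  read 'b': S3 --b--> S3
  read 'a': S3 --a--> S3

Answer: S0, S0, S0, S0, S3, S3, S3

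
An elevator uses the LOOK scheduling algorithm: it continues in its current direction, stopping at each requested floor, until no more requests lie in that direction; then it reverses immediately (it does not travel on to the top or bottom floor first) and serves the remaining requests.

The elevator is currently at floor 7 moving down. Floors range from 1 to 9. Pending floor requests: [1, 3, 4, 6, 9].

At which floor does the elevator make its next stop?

Answer: 6

Derivation:
Current floor: 7, direction: down
Requests above: [9]
Requests below: [1, 3, 4, 6]
Moving down and requests lie below → nearest below is max([1, 3, 4, 6]) = 6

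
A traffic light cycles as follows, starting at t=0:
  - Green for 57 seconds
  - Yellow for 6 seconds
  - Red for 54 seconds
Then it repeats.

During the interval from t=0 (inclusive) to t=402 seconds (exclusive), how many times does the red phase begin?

Cycle = 57+6+54 = 117s
red phase starts at t = k*117 + 63 for k=0,1,2,...
Need k*117+63 < 402 → k < 2.897
k ∈ {0, ..., 2} → 3 starts

Answer: 3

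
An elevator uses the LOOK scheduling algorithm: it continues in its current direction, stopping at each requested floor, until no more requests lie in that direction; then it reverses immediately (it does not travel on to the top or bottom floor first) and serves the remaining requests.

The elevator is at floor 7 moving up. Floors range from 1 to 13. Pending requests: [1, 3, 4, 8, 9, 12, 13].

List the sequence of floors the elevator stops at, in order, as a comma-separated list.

Answer: 8, 9, 12, 13, 4, 3, 1

Derivation:
Current: 7, moving UP
Serve above first (ascending): [8, 9, 12, 13]
Then reverse, serve below (descending): [4, 3, 1]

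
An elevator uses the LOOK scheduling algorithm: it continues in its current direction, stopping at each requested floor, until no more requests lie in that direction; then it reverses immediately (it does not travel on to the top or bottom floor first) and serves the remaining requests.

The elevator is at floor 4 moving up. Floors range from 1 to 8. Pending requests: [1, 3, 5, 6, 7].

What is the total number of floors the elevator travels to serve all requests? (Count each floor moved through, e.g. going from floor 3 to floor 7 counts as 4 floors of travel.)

Start at floor 4 moving up, LOOK stop order: [5, 6, 7, 3, 1]
  4 → 5: |5-4| = 1, total = 1
  5 → 6: |6-5| = 1, total = 2
  6 → 7: |7-6| = 1, total = 3
  7 → 3: |3-7| = 4, total = 7
  3 → 1: |1-3| = 2, total = 9

Answer: 9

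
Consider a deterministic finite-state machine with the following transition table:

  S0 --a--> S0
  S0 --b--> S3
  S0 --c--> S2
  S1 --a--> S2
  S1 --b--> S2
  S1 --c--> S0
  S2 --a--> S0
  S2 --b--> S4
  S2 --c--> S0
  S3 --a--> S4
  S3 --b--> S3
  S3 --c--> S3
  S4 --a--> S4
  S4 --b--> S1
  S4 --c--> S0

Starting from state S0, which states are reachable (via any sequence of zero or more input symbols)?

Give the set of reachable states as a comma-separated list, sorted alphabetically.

Answer: S0, S1, S2, S3, S4

Derivation:
BFS from S0:
  visit S0: S0--a-->S0 (seen), S0--b-->S3 (new), S0--c-->S2 (new)
  visit S3: S3--a-->S4 (new), S3--b-->S3 (seen), S3--c-->S3 (seen)
  visit S2: S2--a-->S0 (seen), S2--b-->S4 (seen), S2--c-->S0 (seen)
  visit S4: S4--a-->S4 (seen), S4--b-->S1 (new), S4--c-->S0 (seen)
  visit S1: S1--a-->S2 (seen), S1--b-->S2 (seen), S1--c-->S0 (seen)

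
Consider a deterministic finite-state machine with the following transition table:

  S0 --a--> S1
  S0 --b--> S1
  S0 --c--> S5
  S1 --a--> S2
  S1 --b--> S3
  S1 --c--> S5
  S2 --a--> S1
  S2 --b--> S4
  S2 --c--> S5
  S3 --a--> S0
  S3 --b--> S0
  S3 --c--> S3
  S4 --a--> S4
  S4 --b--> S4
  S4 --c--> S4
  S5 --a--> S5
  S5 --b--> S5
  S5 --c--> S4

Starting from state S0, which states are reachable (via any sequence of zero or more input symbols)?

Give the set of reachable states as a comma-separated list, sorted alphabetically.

Answer: S0, S1, S2, S3, S4, S5

Derivation:
BFS from S0:
  visit S0: S0--a-->S1 (new), S0--b-->S1 (seen), S0--c-->S5 (new)
  visit S1: S1--a-->S2 (new), S1--b-->S3 (new), S1--c-->S5 (seen)
  visit S5: S5--a-->S5 (seen), S5--b-->S5 (seen), S5--c-->S4 (new)
  visit S2: S2--a-->S1 (seen), S2--b-->S4 (seen), S2--c-->S5 (seen)
  visit S3: S3--a-->S0 (seen), S3--b-->S0 (seen), S3--c-->S3 (seen)
  visit S4: S4--a-->S4 (seen), S4--b-->S4 (seen), S4--c-->S4 (seen)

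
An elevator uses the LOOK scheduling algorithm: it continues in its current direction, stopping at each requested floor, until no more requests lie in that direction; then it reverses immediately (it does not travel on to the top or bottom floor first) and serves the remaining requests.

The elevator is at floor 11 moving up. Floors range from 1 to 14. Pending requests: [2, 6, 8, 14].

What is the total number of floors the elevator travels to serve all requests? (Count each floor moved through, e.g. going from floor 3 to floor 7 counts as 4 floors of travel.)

Start at floor 11 moving up, LOOK stop order: [14, 8, 6, 2]
  11 → 14: |14-11| = 3, total = 3
  14 → 8: |8-14| = 6, total = 9
  8 → 6: |6-8| = 2, total = 11
  6 → 2: |2-6| = 4, total = 15

Answer: 15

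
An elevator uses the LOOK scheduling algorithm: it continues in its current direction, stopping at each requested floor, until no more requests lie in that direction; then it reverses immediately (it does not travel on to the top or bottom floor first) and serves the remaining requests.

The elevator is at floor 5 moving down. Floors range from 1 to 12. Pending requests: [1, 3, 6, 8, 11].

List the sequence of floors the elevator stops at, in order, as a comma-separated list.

Current: 5, moving DOWN
Serve below first (descending): [3, 1]
Then reverse, serve above (ascending): [6, 8, 11]

Answer: 3, 1, 6, 8, 11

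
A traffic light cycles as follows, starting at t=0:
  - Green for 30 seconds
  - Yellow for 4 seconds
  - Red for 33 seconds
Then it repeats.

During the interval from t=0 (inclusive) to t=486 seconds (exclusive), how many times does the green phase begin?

Answer: 8

Derivation:
Cycle = 30+4+33 = 67s
green phase starts at t = k*67 + 0 for k=0,1,2,...
Need k*67+0 < 486 → k < 7.254
k ∈ {0, ..., 7} → 8 starts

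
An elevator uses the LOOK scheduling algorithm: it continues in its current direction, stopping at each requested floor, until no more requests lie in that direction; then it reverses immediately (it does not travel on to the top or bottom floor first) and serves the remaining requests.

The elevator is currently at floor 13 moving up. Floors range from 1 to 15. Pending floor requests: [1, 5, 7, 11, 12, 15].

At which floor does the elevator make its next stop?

Answer: 15

Derivation:
Current floor: 13, direction: up
Requests above: [15]
Requests below: [1, 5, 7, 11, 12]
Moving up and requests lie above → nearest above is min([15]) = 15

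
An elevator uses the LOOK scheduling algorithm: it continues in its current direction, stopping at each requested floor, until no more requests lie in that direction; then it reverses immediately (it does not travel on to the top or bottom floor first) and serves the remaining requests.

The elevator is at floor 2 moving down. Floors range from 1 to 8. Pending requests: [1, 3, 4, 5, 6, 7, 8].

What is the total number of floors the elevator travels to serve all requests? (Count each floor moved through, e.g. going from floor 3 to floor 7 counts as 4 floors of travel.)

Answer: 8

Derivation:
Start at floor 2 moving down, LOOK stop order: [1, 3, 4, 5, 6, 7, 8]
  2 → 1: |1-2| = 1, total = 1
  1 → 3: |3-1| = 2, total = 3
  3 → 4: |4-3| = 1, total = 4
  4 → 5: |5-4| = 1, total = 5
  5 → 6: |6-5| = 1, total = 6
  6 → 7: |7-6| = 1, total = 7
  7 → 8: |8-7| = 1, total = 8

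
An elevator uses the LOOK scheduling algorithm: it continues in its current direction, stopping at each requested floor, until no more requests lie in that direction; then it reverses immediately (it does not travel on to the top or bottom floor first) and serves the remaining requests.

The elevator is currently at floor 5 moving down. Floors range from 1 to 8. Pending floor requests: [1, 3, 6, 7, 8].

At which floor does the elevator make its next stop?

Answer: 3

Derivation:
Current floor: 5, direction: down
Requests above: [6, 7, 8]
Requests below: [1, 3]
Moving down and requests lie below → nearest below is max([1, 3]) = 3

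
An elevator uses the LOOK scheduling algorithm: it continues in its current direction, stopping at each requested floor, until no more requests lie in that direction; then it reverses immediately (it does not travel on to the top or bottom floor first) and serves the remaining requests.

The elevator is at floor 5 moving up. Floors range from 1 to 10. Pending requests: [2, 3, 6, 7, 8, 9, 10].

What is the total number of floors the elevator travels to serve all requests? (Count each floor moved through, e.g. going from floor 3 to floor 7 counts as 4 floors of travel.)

Answer: 13

Derivation:
Start at floor 5 moving up, LOOK stop order: [6, 7, 8, 9, 10, 3, 2]
  5 → 6: |6-5| = 1, total = 1
  6 → 7: |7-6| = 1, total = 2
  7 → 8: |8-7| = 1, total = 3
  8 → 9: |9-8| = 1, total = 4
  9 → 10: |10-9| = 1, total = 5
  10 → 3: |3-10| = 7, total = 12
  3 → 2: |2-3| = 1, total = 13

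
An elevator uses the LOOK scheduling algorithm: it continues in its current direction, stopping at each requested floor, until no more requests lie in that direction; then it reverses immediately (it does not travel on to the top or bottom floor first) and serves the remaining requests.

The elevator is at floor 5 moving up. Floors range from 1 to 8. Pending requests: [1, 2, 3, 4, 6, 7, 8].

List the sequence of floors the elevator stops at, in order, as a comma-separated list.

Answer: 6, 7, 8, 4, 3, 2, 1

Derivation:
Current: 5, moving UP
Serve above first (ascending): [6, 7, 8]
Then reverse, serve below (descending): [4, 3, 2, 1]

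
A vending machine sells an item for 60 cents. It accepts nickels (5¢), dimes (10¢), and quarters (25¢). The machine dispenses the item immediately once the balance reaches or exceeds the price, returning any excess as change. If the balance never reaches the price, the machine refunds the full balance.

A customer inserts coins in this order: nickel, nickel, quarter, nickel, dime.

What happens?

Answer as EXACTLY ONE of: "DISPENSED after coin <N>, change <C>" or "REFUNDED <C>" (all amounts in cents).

Answer: REFUNDED 50

Derivation:
Price: 60¢
Coin 1 (nickel, 5¢): balance = 5¢
Coin 2 (nickel, 5¢): balance = 10¢
Coin 3 (quarter, 25¢): balance = 35¢
Coin 4 (nickel, 5¢): balance = 40¢
Coin 5 (dime, 10¢): balance = 50¢
All coins inserted, balance 50¢ < price 60¢ → REFUND 50¢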